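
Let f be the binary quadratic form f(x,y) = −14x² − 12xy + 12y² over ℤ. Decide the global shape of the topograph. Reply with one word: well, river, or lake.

D = b²−4ac = (-12)² − 4·(-14)·12 = 816
D > 0 non-square ⇒ indefinite ⇒ periodic river

river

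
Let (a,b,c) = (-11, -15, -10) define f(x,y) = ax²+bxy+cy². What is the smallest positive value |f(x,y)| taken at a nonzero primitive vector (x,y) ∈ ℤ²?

translate: b→-7 (≡15 mod 22), so (11,15,10)→(11,-7,6)
flip: (11,-7,6)→(6,7,11)
translate: b→-5 (≡7 mod 12), so (6,7,11)→(6,-5,10)
reduced (well bottom): (6,-5,10) with a≤c, −a<b≤a
well minimum |f| = |-6| = 6 (negative-definite)

6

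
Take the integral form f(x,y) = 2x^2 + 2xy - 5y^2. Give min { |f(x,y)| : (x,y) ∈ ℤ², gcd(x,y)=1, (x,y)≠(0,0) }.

descent: ρ → (-5,-2,2)
descent: ρ → (2,6,-1)  [lands on river]
river: ρ → (-1,6,2)
closes: descent 2, river 2
min |a| on river = 1

1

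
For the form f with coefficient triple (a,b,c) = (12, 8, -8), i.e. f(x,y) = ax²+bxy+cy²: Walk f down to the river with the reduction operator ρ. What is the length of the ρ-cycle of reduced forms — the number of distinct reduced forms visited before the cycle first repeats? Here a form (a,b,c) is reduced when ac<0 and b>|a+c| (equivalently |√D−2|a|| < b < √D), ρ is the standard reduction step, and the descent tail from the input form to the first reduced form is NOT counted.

D = 448, ⌊√D⌋ = 21
river: ρ → (-8,8,12)
river: ρ → (12,16,-4)
river: ρ → (-4,16,12)
river: ρ → (12,8,-8)
ρ-cycle length = 4 (tail of 0 descent steps not counted)

4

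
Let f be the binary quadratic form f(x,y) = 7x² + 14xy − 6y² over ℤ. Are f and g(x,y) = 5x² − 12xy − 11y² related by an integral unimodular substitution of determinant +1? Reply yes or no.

D₁ = 364, D₂ = 364
river cycle of f (length 8): (-6, 10, 11), (11, 12, -5), (-5, 18, 2), (2, 18, -5), (-5, 12, 11), (11, 10, -6), (-6, 14, 7), (7, 14, -6)
river cycle of g (length 8): (-11, 12, 5), (5, 18, -2), (-2, 18, 5), (5, 12, -11), (-11, 10, 6), (6, 14, -7), (-7, 14, 6), (6, 10, -11)
cycles differ ⇒ inequivalent

no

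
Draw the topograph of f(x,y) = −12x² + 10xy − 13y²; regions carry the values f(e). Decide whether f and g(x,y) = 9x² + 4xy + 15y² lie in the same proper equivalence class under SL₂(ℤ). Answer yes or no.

D₁ = -524, D₂ = -524
f is negative-definite; reduce −f:
−f: reduced (well bottom): (12,-10,13) with a≤c, −a<b≤a
flip sign back: reduced form of f is (-12,10,-13)
g: reduced (well bottom): (9,4,15) with a≤c, −a<b≤a
reduced forms (-12, 10, -13) vs (9, 4, 15) ⇒ inequivalent

no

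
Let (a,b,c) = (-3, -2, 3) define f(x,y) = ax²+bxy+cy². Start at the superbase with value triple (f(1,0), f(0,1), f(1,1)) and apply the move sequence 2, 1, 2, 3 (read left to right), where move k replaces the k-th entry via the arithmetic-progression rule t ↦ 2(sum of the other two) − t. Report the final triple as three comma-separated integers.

start (-3,3,-2) = (f(1,0),f(0,1),f(1,1))
replace slot 2: 2·((-3)+(-2)) − 3 = -13 → (-3,-13,-2)
replace slot 1: 2·((-13)+(-2)) − (-3) = -27 → (-27,-13,-2)
replace slot 2: 2·((-27)+(-2)) − (-13) = -45 → (-27,-45,-2)
replace slot 3: 2·((-27)+(-45)) − (-2) = -142 → (-27,-45,-142)

-27,-45,-142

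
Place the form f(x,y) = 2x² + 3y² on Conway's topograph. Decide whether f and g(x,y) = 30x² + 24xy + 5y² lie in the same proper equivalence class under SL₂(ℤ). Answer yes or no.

D₁ = -24, D₂ = -24
f: reduced (well bottom): (2,0,3) with a≤c, −a<b≤a
g: flip: (30,24,5)→(5,-24,30)
g: translate: b→-4 (≡-24 mod 10), so (5,-24,30)→(5,-4,2)
g: flip: (5,-4,2)→(2,4,5)
g: translate: b→0 (≡4 mod 4), so (2,4,5)→(2,0,3)
g: reduced (well bottom): (2,0,3) with a≤c, −a<b≤a
reduced forms (2, 0, 3) vs (2, 0, 3) ⇒ equivalent

yes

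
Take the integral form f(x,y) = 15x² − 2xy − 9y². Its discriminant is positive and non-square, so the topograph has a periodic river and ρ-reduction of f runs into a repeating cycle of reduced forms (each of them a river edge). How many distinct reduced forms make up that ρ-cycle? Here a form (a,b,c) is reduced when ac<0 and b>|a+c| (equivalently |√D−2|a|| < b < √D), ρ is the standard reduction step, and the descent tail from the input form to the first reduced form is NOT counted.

D = 544, ⌊√D⌋ = 23
descent: ρ → (-9,20,4)  [lands on river]
river: ρ → (4,20,-9)
river: ρ → (-9,16,8)
river: ρ → (8,16,-9)
ρ-cycle length = 4 (tail of 1 descent step not counted)

4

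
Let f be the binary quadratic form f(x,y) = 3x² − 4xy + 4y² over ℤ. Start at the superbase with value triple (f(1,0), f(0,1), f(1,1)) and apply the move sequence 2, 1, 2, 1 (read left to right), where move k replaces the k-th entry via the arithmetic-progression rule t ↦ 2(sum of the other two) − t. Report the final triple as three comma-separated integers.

start (3,4,3) = (f(1,0),f(0,1),f(1,1))
replace slot 2: 2·(3+3) − 4 = 8 → (3,8,3)
replace slot 1: 2·(8+3) − 3 = 19 → (19,8,3)
replace slot 2: 2·(19+3) − 8 = 36 → (19,36,3)
replace slot 1: 2·(36+3) − 19 = 59 → (59,36,3)

59,36,3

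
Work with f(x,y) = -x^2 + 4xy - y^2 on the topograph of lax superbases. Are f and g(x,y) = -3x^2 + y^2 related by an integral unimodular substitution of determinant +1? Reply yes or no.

D₁ = 12, D₂ = 12
river cycle of f (length 2): (-1, 2, 2), (2, 2, -1)
river cycle of g (length 2): (1, 2, -2), (-2, 2, 1)
cycles differ ⇒ inequivalent

no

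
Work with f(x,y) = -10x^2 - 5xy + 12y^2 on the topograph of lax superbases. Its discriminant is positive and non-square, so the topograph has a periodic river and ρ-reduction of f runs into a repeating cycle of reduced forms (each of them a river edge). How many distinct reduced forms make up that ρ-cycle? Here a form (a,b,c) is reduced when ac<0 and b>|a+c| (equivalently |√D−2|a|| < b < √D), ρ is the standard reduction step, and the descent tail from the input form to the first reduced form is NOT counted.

D = 505, ⌊√D⌋ = 22
descent: ρ → (12,5,-10)  [lands on river]
river: ρ → (-10,15,7)
river: ρ → (7,13,-12)
river: ρ → (-12,11,8)
river: ρ → (8,21,-2)
river: ρ → (-2,19,18)
river: ρ → (18,17,-3)
river: ρ → (-3,19,12)
ρ-cycle length = 8 (tail of 1 descent step not counted)

8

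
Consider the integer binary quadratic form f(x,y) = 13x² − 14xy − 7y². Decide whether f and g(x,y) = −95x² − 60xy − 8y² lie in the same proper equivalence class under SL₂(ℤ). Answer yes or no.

D₁ = 560, D₂ = 560
river cycle of f (length 6): (-7, 14, 13), (13, 12, -8), (-8, 20, 5), (5, 20, -8), (-8, 12, 13), (13, 14, -7)
river cycle of g (length 6): (-8, 12, 13), (13, 14, -7), (-7, 14, 13), (13, 12, -8), (-8, 20, 5), (5, 20, -8)
cycles coincide ⇒ equivalent

yes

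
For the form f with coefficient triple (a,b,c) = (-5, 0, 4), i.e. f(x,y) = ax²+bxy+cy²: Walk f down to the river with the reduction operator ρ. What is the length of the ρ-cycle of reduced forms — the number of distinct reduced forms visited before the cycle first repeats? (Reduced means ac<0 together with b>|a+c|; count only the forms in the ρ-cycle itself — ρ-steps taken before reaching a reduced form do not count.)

D = 80, ⌊√D⌋ = 8
descent: ρ → (4,8,-1)  [lands on river]
river: ρ → (-1,8,4)
ρ-cycle length = 2 (tail of 1 descent step not counted)

2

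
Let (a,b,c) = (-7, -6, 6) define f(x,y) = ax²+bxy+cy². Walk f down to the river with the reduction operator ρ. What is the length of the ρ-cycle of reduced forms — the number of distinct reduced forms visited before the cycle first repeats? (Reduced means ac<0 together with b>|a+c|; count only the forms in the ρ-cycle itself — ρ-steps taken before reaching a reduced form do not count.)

D = 204, ⌊√D⌋ = 14
descent: ρ → (6,6,-7)  [lands on river]
river: ρ → (-7,8,5)
river: ρ → (5,12,-3)
river: ρ → (-3,12,5)
river: ρ → (5,8,-7)
river: ρ → (-7,6,6)
ρ-cycle length = 6 (tail of 1 descent step not counted)

6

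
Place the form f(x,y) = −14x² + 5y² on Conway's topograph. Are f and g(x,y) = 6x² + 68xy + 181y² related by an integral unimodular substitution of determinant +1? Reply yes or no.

D₁ = 280, D₂ = 280
river cycle of f (length 6): (5, 10, -9), (-9, 8, 6), (6, 16, -1), (-1, 16, 6), (6, 8, -9), (-9, 10, 5)
river cycle of g (length 6): (6, 8, -9), (-9, 10, 5), (5, 10, -9), (-9, 8, 6), (6, 16, -1), (-1, 16, 6)
cycles coincide ⇒ equivalent

yes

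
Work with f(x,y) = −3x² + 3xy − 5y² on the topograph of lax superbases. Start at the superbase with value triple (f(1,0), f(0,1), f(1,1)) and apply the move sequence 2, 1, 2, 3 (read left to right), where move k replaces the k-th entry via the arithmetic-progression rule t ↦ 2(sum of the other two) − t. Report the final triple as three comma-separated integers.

start (-3,-5,-5) = (f(1,0),f(0,1),f(1,1))
replace slot 2: 2·((-3)+(-5)) − (-5) = -11 → (-3,-11,-5)
replace slot 1: 2·((-11)+(-5)) − (-3) = -29 → (-29,-11,-5)
replace slot 2: 2·((-29)+(-5)) − (-11) = -57 → (-29,-57,-5)
replace slot 3: 2·((-29)+(-57)) − (-5) = -167 → (-29,-57,-167)

-29,-57,-167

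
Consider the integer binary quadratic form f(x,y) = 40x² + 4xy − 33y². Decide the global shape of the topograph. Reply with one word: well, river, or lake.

D = b²−4ac = 4² − 4·40·(-33) = 5296
D > 0 non-square ⇒ indefinite ⇒ periodic river

river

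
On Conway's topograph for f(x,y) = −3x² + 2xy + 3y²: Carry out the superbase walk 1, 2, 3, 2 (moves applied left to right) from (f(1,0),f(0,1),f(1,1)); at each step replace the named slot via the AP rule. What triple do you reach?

start (-3,3,2) = (f(1,0),f(0,1),f(1,1))
replace slot 1: 2·(3+2) − (-3) = 13 → (13,3,2)
replace slot 2: 2·(13+2) − 3 = 27 → (13,27,2)
replace slot 3: 2·(13+27) − 2 = 78 → (13,27,78)
replace slot 2: 2·(13+78) − 27 = 155 → (13,155,78)

13,155,78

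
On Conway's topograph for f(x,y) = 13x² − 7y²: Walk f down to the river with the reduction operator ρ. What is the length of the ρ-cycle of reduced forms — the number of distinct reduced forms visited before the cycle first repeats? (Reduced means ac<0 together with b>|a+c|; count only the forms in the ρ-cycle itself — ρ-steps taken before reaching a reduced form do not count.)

D = 364, ⌊√D⌋ = 19
descent: ρ → (-7,14,6)  [lands on river]
river: ρ → (6,10,-11)
river: ρ → (-11,12,5)
river: ρ → (5,18,-2)
river: ρ → (-2,18,5)
river: ρ → (5,12,-11)
river: ρ → (-11,10,6)
river: ρ → (6,14,-7)
ρ-cycle length = 8 (tail of 1 descent step not counted)

8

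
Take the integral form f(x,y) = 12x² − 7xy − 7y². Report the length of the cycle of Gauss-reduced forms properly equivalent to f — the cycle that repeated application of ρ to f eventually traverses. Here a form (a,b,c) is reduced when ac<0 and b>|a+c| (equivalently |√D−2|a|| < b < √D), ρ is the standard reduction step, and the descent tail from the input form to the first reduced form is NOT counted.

D = 385, ⌊√D⌋ = 19
descent: ρ → (-7,7,12)  [lands on river]
river: ρ → (12,17,-2)
river: ρ → (-2,19,3)
river: ρ → (3,17,-8)
river: ρ → (-8,15,5)
river: ρ → (5,15,-8)
river: ρ → (-8,17,3)
river: ρ → (3,19,-2)
river: ρ → (-2,17,12)
river: ρ → (12,7,-7)
ρ-cycle length = 10 (tail of 1 descent step not counted)

10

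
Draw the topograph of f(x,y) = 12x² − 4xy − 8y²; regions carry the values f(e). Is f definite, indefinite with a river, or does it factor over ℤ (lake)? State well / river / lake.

D = b²−4ac = (-4)² − 4·12·(-8) = 400
D = 20² is a perfect square ⇒ form factors over ℤ ⇒ lakes

lake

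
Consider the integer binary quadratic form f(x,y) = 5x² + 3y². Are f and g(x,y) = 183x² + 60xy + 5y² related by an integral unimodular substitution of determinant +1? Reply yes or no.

D₁ = -60, D₂ = -60
f: flip: (5,0,3)→(3,0,5)
f: reduced (well bottom): (3,0,5) with a≤c, −a<b≤a
g: flip: (183,60,5)→(5,-60,183)
g: translate: b→0 (≡-60 mod 10), so (5,-60,183)→(5,0,3)
g: flip: (5,0,3)→(3,0,5)
g: reduced (well bottom): (3,0,5) with a≤c, −a<b≤a
reduced forms (3, 0, 5) vs (3, 0, 5) ⇒ equivalent

yes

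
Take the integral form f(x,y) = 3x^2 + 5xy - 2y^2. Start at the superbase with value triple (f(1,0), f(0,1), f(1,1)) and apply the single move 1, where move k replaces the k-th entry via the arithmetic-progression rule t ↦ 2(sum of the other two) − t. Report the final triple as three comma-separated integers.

start (3,-2,6) = (f(1,0),f(0,1),f(1,1))
replace slot 1: 2·((-2)+6) − 3 = 5 → (5,-2,6)

5,-2,6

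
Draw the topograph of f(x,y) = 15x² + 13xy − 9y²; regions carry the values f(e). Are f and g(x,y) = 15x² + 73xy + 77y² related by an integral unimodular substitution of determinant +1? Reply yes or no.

D₁ = 709, D₂ = 709
river cycle of f (length 34): (-9, 23, 5), (5, 17, -21), (-21, 25, 1), (1, 25, -21), (-21, 17, 5), (5, 23, -9), (-9, 13, 15), (15, 17, -7), (-7, 25, 3), (3, 23, -15), … (24 more)
river cycle of g (length 34): (15, 13, -9), (-9, 23, 5), (5, 17, -21), (-21, 25, 1), (1, 25, -21), (-21, 17, 5), (5, 23, -9), (-9, 13, 15), (15, 17, -7), (-7, 25, 3), … (24 more)
cycles coincide ⇒ equivalent

yes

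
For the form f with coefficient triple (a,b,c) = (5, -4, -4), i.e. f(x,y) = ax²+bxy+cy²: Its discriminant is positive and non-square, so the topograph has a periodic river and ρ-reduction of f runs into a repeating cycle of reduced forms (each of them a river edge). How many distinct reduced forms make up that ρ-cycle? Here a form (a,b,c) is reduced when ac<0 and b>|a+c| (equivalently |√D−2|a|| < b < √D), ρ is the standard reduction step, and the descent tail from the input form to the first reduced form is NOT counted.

D = 96, ⌊√D⌋ = 9
descent: ρ → (-4,4,5)  [lands on river]
river: ρ → (5,6,-3)
river: ρ → (-3,6,5)
river: ρ → (5,4,-4)
ρ-cycle length = 4 (tail of 1 descent step not counted)

4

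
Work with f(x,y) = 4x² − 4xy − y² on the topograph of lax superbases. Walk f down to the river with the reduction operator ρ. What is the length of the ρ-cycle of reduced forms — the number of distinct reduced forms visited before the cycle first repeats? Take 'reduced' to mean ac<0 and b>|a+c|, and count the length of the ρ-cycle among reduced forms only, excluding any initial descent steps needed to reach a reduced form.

D = 32, ⌊√D⌋ = 5
descent: ρ → (-1,4,4)  [lands on river]
river: ρ → (4,4,-1)
ρ-cycle length = 2 (tail of 1 descent step not counted)

2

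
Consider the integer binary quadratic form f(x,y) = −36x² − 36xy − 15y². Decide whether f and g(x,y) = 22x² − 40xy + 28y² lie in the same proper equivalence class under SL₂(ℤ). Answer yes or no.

D₁ = -864, D₂ = -864
f is negative-definite; reduce −f:
−f: flip: (36,36,15)→(15,-36,36)
−f: translate: b→-6 (≡-36 mod 30), so (15,-36,36)→(15,-6,15)
−f: flip: (15,-6,15)→(15,6,15)
−f: reduced (well bottom): (15,6,15) with a≤c, −a<b≤a
flip sign back: reduced form of f is (-15,-6,-15)
g: translate: b→4 (≡-40 mod 44), so (22,-40,28)→(22,4,10)
g: flip: (22,4,10)→(10,-4,22)
g: reduced (well bottom): (10,-4,22) with a≤c, −a<b≤a
reduced forms (-15, -6, -15) vs (10, -4, 22) ⇒ inequivalent

no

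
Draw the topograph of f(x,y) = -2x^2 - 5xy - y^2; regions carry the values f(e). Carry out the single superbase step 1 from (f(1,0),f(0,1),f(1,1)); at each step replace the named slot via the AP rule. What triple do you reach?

start (-2,-1,-8) = (f(1,0),f(0,1),f(1,1))
replace slot 1: 2·((-1)+(-8)) − (-2) = -16 → (-16,-1,-8)

-16,-1,-8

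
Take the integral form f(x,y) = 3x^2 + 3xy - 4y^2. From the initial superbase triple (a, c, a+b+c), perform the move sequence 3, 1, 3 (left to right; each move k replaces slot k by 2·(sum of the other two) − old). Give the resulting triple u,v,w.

start (3,-4,2) = (f(1,0),f(0,1),f(1,1))
replace slot 3: 2·(3+(-4)) − 2 = -4 → (3,-4,-4)
replace slot 1: 2·((-4)+(-4)) − 3 = -19 → (-19,-4,-4)
replace slot 3: 2·((-19)+(-4)) − (-4) = -42 → (-19,-4,-42)

-19,-4,-42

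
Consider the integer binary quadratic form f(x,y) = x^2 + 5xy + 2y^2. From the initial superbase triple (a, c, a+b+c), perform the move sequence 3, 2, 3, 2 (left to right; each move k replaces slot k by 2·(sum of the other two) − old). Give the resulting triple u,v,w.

start (1,2,8) = (f(1,0),f(0,1),f(1,1))
replace slot 3: 2·(1+2) − 8 = -2 → (1,2,-2)
replace slot 2: 2·(1+(-2)) − 2 = -4 → (1,-4,-2)
replace slot 3: 2·(1+(-4)) − (-2) = -4 → (1,-4,-4)
replace slot 2: 2·(1+(-4)) − (-4) = -2 → (1,-2,-4)

1,-2,-4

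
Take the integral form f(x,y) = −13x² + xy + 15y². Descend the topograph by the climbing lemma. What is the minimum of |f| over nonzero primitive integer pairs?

descent: ρ → (15,-1,-13)
descent: ρ → (-13,27,1)  [lands on river]
river: ρ → (1,27,-13)
river: ρ → (-13,25,3)
river: ρ → (3,23,-21)
river: ρ → (-21,19,5)
river: ρ → (5,21,-17)
river: ρ → (-17,13,9)
river: ρ → (9,23,-7)
river: ρ → (-7,19,15)
river: ρ → (15,11,-11)
river: ρ → (-11,11,15)
river: ρ → (15,19,-7)
river: ρ → (-7,23,9)
river: ρ → (9,13,-17)
river: ρ → (-17,21,5)
river: ρ → (5,19,-21)
river: ρ → (-21,23,3)
river: ρ → (3,25,-13)
closes: descent 2, river 18
min |a| on river = 1

1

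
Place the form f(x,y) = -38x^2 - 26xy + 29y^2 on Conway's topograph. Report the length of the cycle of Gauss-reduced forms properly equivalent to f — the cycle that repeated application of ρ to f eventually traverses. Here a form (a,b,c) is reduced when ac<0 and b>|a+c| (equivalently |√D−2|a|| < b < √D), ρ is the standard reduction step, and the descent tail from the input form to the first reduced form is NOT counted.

D = 5084, ⌊√D⌋ = 71
descent: ρ → (29,26,-38)  [lands on river]
river: ρ → (-38,50,17)
river: ρ → (17,52,-35)
river: ρ → (-35,18,34)
river: ρ → (34,50,-19)
river: ρ → (-19,64,13)
river: ρ → (13,66,-14)
river: ρ → (-14,46,53)
river: ρ → (53,60,-7)
river: ρ → (-7,66,26)
river: ρ → (26,38,-35)
river: ρ → (-35,32,29)
ρ-cycle length = 12 (tail of 1 descent step not counted)

12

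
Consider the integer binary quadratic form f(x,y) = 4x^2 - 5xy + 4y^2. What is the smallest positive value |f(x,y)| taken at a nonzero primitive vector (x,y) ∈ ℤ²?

translate: b→3 (≡-5 mod 8), so (4,-5,4)→(4,3,3)
flip: (4,3,3)→(3,-3,4)
translate: b→3 (≡-3 mod 6), so (3,-3,4)→(3,3,4)
reduced (well bottom): (3,3,4) with a≤c, −a<b≤a
well minimum = a = 3

3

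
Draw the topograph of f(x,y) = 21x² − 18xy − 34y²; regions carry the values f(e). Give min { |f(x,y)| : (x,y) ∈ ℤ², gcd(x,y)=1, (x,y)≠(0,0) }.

descent: ρ → (-34,18,21)  [lands on river]
river: ρ → (21,24,-31)
river: ρ → (-31,38,14)
river: ρ → (14,46,-19)
river: ρ → (-19,30,30)
river: ρ → (30,30,-19)
river: ρ → (-19,46,14)
river: ρ → (14,38,-31)
river: ρ → (-31,24,21)
river: ρ → (21,18,-34)
river: ρ → (-34,50,5)
river: ρ → (5,50,-34)
closes: descent 1, river 12
min |a| on river = 5

5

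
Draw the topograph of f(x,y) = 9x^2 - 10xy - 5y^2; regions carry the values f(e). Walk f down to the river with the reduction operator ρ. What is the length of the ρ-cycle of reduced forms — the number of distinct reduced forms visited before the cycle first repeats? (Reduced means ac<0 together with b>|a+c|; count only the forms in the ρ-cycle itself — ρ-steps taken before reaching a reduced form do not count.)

D = 280, ⌊√D⌋ = 16
descent: ρ → (-5,10,9)  [lands on river]
river: ρ → (9,8,-6)
river: ρ → (-6,16,1)
river: ρ → (1,16,-6)
river: ρ → (-6,8,9)
river: ρ → (9,10,-5)
ρ-cycle length = 6 (tail of 1 descent step not counted)

6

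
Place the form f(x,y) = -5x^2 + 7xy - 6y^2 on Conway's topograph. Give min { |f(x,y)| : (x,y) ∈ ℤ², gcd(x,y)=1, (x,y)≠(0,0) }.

translate: b→3 (≡-7 mod 10), so (5,-7,6)→(5,3,4)
flip: (5,3,4)→(4,-3,5)
reduced (well bottom): (4,-3,5) with a≤c, −a<b≤a
well minimum |f| = |-4| = 4 (negative-definite)

4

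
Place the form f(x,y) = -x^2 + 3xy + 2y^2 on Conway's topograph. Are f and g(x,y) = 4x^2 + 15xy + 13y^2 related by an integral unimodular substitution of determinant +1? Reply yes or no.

D₁ = 17, D₂ = 17
river cycle of f (length 6): (2, 1, -2), (-2, 3, 1), (1, 3, -2), (-2, 1, 2), (2, 3, -1), (-1, 3, 2)
river cycle of g (length 6): (2, 1, -2), (-2, 3, 1), (1, 3, -2), (-2, 1, 2), (2, 3, -1), (-1, 3, 2)
cycles coincide ⇒ equivalent

yes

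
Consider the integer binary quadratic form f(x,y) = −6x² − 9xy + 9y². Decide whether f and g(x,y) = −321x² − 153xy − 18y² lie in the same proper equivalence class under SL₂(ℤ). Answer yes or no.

D₁ = 297, D₂ = 297
river cycle of f (length 4): (9, 9, -6), (-6, 15, 3), (3, 15, -6), (-6, 9, 9)
river cycle of g (length 4): (3, 15, -6), (-6, 9, 9), (9, 9, -6), (-6, 15, 3)
cycles coincide ⇒ equivalent

yes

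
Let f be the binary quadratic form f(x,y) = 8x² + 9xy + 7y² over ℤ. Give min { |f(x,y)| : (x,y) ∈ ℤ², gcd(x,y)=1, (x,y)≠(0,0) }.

translate: b→-7 (≡9 mod 16), so (8,9,7)→(8,-7,6)
flip: (8,-7,6)→(6,7,8)
translate: b→-5 (≡7 mod 12), so (6,7,8)→(6,-5,7)
reduced (well bottom): (6,-5,7) with a≤c, −a<b≤a
well minimum = a = 6

6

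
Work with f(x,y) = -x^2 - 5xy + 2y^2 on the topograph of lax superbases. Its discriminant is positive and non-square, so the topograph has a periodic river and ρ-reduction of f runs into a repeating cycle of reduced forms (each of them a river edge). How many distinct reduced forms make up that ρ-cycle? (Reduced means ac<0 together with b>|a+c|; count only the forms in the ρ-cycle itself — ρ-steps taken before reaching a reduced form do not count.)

D = 33, ⌊√D⌋ = 5
descent: ρ → (2,5,-1)  [lands on river]
river: ρ → (-1,5,2)
river: ρ → (2,3,-3)
river: ρ → (-3,3,2)
ρ-cycle length = 4 (tail of 1 descent step not counted)

4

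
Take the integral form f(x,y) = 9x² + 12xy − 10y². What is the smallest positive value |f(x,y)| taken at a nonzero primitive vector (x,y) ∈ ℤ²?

river: ρ → (-10,8,11)
river: ρ → (11,14,-7)
river: ρ → (-7,14,11)
river: ρ → (11,8,-10)
river: ρ → (-10,12,9)
river: ρ → (9,6,-13)
river: ρ → (-13,20,2)
river: ρ → (2,20,-13)
river: ρ → (-13,6,9)
river: ρ → (9,12,-10)
closes: descent 0, river 10
min |a| on river = 2

2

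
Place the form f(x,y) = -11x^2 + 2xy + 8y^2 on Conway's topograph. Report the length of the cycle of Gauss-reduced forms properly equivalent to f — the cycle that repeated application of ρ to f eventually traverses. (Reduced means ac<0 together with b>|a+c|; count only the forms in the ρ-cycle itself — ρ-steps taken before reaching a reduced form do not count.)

D = 356, ⌊√D⌋ = 18
descent: ρ → (8,14,-5)  [lands on river]
river: ρ → (-5,16,5)
river: ρ → (5,14,-8)
river: ρ → (-8,18,1)
river: ρ → (1,18,-8)
river: ρ → (-8,14,5)
river: ρ → (5,16,-5)
river: ρ → (-5,14,8)
river: ρ → (8,18,-1)
river: ρ → (-1,18,8)
ρ-cycle length = 10 (tail of 1 descent step not counted)

10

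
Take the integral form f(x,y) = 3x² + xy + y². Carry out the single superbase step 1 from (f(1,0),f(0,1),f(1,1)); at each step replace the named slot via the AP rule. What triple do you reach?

start (3,1,5) = (f(1,0),f(0,1),f(1,1))
replace slot 1: 2·(1+5) − 3 = 9 → (9,1,5)

9,1,5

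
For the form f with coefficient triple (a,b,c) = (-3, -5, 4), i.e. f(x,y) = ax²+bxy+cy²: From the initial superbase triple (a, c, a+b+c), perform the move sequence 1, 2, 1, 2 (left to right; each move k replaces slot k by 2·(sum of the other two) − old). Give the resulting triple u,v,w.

start (-3,4,-4) = (f(1,0),f(0,1),f(1,1))
replace slot 1: 2·(4+(-4)) − (-3) = 3 → (3,4,-4)
replace slot 2: 2·(3+(-4)) − 4 = -6 → (3,-6,-4)
replace slot 1: 2·((-6)+(-4)) − 3 = -23 → (-23,-6,-4)
replace slot 2: 2·((-23)+(-4)) − (-6) = -48 → (-23,-48,-4)

-23,-48,-4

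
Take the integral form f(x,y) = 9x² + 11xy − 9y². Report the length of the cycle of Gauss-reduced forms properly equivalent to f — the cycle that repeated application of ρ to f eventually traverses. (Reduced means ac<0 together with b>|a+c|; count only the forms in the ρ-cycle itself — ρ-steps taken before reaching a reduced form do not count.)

D = 445, ⌊√D⌋ = 21
river: ρ → (-9,7,11)
river: ρ → (11,15,-5)
river: ρ → (-5,15,11)
river: ρ → (11,7,-9)
river: ρ → (-9,11,9)
river: ρ → (9,7,-11)
river: ρ → (-11,15,5)
river: ρ → (5,15,-11)
river: ρ → (-11,7,9)
river: ρ → (9,11,-9)
ρ-cycle length = 10 (tail of 0 descent steps not counted)

10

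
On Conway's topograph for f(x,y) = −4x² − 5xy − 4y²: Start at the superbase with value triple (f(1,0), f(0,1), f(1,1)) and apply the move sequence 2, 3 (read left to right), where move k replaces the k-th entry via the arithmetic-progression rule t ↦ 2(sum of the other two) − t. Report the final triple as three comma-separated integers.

start (-4,-4,-13) = (f(1,0),f(0,1),f(1,1))
replace slot 2: 2·((-4)+(-13)) − (-4) = -30 → (-4,-30,-13)
replace slot 3: 2·((-4)+(-30)) − (-13) = -55 → (-4,-30,-55)

-4,-30,-55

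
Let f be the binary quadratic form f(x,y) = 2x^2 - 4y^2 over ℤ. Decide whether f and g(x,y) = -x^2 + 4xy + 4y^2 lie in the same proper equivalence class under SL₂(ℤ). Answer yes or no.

D₁ = 32, D₂ = 32
river cycle of f (length 2): (2, 4, -2), (-2, 4, 2)
river cycle of g (length 2): (4, 4, -1), (-1, 4, 4)
cycles differ ⇒ inequivalent

no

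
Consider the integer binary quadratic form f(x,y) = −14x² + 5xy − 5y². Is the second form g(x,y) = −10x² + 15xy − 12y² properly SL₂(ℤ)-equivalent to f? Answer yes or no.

D₁ = -255, D₂ = -255
f is negative-definite; reduce −f:
−f: flip: (14,-5,5)→(5,5,14)
−f: reduced (well bottom): (5,5,14) with a≤c, −a<b≤a
flip sign back: reduced form of f is (-5,-5,-14)
g is negative-definite; reduce −g:
−g: translate: b→5 (≡-15 mod 20), so (10,-15,12)→(10,5,7)
−g: flip: (10,5,7)→(7,-5,10)
−g: reduced (well bottom): (7,-5,10) with a≤c, −a<b≤a
flip sign back: reduced form of g is (-7,5,-10)
reduced forms (-5, -5, -14) vs (-7, 5, -10) ⇒ inequivalent

no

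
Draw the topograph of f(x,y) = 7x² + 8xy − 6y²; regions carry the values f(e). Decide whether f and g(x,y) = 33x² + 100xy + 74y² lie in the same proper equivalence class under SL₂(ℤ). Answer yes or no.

D₁ = 232, D₂ = 232
river cycle of f (length 14): (-6, 4, 9), (9, 14, -1), (-1, 14, 9), (9, 4, -6), (-6, 8, 7), (7, 6, -7), (-7, 8, 6), (6, 4, -9), (-9, 14, 1), (1, 14, -9), … (4 more)
river cycle of g (length 14): (7, 8, -6), (-6, 4, 9), (9, 14, -1), (-1, 14, 9), (9, 4, -6), (-6, 8, 7), (7, 6, -7), (-7, 8, 6), (6, 4, -9), (-9, 14, 1), … (4 more)
cycles coincide ⇒ equivalent

yes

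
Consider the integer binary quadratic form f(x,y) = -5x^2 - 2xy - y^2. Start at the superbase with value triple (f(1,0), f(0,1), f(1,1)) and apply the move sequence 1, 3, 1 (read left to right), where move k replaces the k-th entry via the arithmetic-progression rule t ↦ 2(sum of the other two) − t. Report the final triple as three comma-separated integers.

start (-5,-1,-8) = (f(1,0),f(0,1),f(1,1))
replace slot 1: 2·((-1)+(-8)) − (-5) = -13 → (-13,-1,-8)
replace slot 3: 2·((-13)+(-1)) − (-8) = -20 → (-13,-1,-20)
replace slot 1: 2·((-1)+(-20)) − (-13) = -29 → (-29,-1,-20)

-29,-1,-20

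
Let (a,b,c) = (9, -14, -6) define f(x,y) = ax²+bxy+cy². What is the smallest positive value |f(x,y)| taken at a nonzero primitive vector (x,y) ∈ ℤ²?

descent: ρ → (-6,14,9)  [lands on river]
river: ρ → (9,4,-11)
river: ρ → (-11,18,2)
river: ρ → (2,18,-11)
river: ρ → (-11,4,9)
river: ρ → (9,14,-6)
river: ρ → (-6,10,13)
river: ρ → (13,16,-3)
river: ρ → (-3,20,1)
river: ρ → (1,20,-3)
river: ρ → (-3,16,13)
river: ρ → (13,10,-6)
closes: descent 1, river 12
min |a| on river = 1

1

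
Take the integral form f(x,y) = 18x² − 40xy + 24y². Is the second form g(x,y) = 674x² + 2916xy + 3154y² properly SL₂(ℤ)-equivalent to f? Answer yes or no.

D₁ = -128, D₂ = -128
f: translate: b→-4 (≡-40 mod 36), so (18,-40,24)→(18,-4,2)
f: flip: (18,-4,2)→(2,4,18)
f: translate: b→0 (≡4 mod 4), so (2,4,18)→(2,0,16)
f: reduced (well bottom): (2,0,16) with a≤c, −a<b≤a
g: translate: b→220 (≡2916 mod 1348), so (674,2916,3154)→(674,220,18)
g: flip: (674,220,18)→(18,-220,674)
g: translate: b→-4 (≡-220 mod 36), so (18,-220,674)→(18,-4,2)
g: flip: (18,-4,2)→(2,4,18)
g: translate: b→0 (≡4 mod 4), so (2,4,18)→(2,0,16)
g: reduced (well bottom): (2,0,16) with a≤c, −a<b≤a
reduced forms (2, 0, 16) vs (2, 0, 16) ⇒ equivalent

yes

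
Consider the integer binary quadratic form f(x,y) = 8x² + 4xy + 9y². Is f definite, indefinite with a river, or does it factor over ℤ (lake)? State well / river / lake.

D = b²−4ac = 4² − 4·8·9 = -272
D < 0 ⇒ definite ⇒ every region one sign ⇒ single well

well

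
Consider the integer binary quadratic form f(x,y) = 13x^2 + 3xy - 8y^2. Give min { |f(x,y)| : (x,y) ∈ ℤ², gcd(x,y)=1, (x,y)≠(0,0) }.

descent: ρ → (-8,13,8)  [lands on river]
river: ρ → (8,19,-2)
river: ρ → (-2,17,17)
river: ρ → (17,17,-2)
river: ρ → (-2,19,8)
river: ρ → (8,13,-8)
river: ρ → (-8,19,2)
river: ρ → (2,17,-17)
river: ρ → (-17,17,2)
river: ρ → (2,19,-8)
closes: descent 1, river 10
min |a| on river = 2

2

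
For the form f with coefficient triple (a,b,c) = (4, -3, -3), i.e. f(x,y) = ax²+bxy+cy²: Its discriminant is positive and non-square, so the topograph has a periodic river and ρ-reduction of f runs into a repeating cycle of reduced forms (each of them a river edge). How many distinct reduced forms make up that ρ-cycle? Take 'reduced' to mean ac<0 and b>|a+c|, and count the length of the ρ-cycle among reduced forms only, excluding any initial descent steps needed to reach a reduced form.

D = 57, ⌊√D⌋ = 7
descent: ρ → (-3,3,4)  [lands on river]
river: ρ → (4,5,-2)
river: ρ → (-2,7,1)
river: ρ → (1,7,-2)
river: ρ → (-2,5,4)
river: ρ → (4,3,-3)
ρ-cycle length = 6 (tail of 1 descent step not counted)

6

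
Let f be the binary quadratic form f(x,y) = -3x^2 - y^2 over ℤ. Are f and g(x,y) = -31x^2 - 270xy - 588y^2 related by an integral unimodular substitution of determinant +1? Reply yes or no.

D₁ = -12, D₂ = -12
f is negative-definite; reduce −f:
−f: flip: (3,0,1)→(1,0,3)
−f: reduced (well bottom): (1,0,3) with a≤c, −a<b≤a
flip sign back: reduced form of f is (-1,0,-3)
g is negative-definite; reduce −g:
−g: translate: b→22 (≡270 mod 62), so (31,270,588)→(31,22,4)
−g: flip: (31,22,4)→(4,-22,31)
−g: translate: b→2 (≡-22 mod 8), so (4,-22,31)→(4,2,1)
−g: flip: (4,2,1)→(1,-2,4)
−g: translate: b→0 (≡-2 mod 2), so (1,-2,4)→(1,0,3)
−g: reduced (well bottom): (1,0,3) with a≤c, −a<b≤a
flip sign back: reduced form of g is (-1,0,-3)
reduced forms (-1, 0, -3) vs (-1, 0, -3) ⇒ equivalent

yes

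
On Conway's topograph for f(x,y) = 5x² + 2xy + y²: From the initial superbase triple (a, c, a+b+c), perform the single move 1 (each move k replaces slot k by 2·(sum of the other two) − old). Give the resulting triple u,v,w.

start (5,1,8) = (f(1,0),f(0,1),f(1,1))
replace slot 1: 2·(1+8) − 5 = 13 → (13,1,8)

13,1,8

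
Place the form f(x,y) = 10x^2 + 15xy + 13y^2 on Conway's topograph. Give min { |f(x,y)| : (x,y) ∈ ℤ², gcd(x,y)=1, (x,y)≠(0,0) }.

translate: b→-5 (≡15 mod 20), so (10,15,13)→(10,-5,8)
flip: (10,-5,8)→(8,5,10)
reduced (well bottom): (8,5,10) with a≤c, −a<b≤a
well minimum = a = 8

8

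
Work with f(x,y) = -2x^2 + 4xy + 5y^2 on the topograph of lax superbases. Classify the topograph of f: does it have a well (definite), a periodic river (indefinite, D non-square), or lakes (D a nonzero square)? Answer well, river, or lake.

D = b²−4ac = 4² − 4·(-2)·5 = 56
D > 0 non-square ⇒ indefinite ⇒ periodic river

river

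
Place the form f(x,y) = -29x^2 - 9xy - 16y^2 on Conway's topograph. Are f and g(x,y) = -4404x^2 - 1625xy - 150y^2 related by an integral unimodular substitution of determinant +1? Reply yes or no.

D₁ = -1775, D₂ = -1775
f is negative-definite; reduce −f:
−f: flip: (29,9,16)→(16,-9,29)
−f: reduced (well bottom): (16,-9,29) with a≤c, −a<b≤a
flip sign back: reduced form of f is (-16,9,-29)
g is negative-definite; reduce −g:
−g: flip: (4404,1625,150)→(150,-1625,4404)
−g: translate: b→-125 (≡-1625 mod 300), so (150,-1625,4404)→(150,-125,29)
−g: flip: (150,-125,29)→(29,125,150)
−g: translate: b→9 (≡125 mod 58), so (29,125,150)→(29,9,16)
−g: flip: (29,9,16)→(16,-9,29)
−g: reduced (well bottom): (16,-9,29) with a≤c, −a<b≤a
flip sign back: reduced form of g is (-16,9,-29)
reduced forms (-16, 9, -29) vs (-16, 9, -29) ⇒ equivalent

yes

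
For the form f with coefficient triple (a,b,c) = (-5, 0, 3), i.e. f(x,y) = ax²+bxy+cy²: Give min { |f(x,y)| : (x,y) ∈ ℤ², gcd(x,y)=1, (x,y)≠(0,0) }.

descent: ρ → (3,6,-2)  [lands on river]
river: ρ → (-2,6,3)
closes: descent 1, river 2
min |a| on river = 2

2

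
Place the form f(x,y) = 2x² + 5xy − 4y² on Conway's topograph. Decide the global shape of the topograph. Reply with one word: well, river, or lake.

D = b²−4ac = 5² − 4·2·(-4) = 57
D > 0 non-square ⇒ indefinite ⇒ periodic river

river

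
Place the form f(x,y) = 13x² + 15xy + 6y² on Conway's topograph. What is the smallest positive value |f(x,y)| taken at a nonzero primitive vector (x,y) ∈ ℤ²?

translate: b→-11 (≡15 mod 26), so (13,15,6)→(13,-11,4)
flip: (13,-11,4)→(4,11,13)
translate: b→3 (≡11 mod 8), so (4,11,13)→(4,3,6)
reduced (well bottom): (4,3,6) with a≤c, −a<b≤a
well minimum = a = 4

4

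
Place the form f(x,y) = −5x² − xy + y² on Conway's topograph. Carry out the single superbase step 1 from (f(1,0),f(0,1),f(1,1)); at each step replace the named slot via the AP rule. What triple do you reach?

start (-5,1,-5) = (f(1,0),f(0,1),f(1,1))
replace slot 1: 2·(1+(-5)) − (-5) = -3 → (-3,1,-5)

-3,1,-5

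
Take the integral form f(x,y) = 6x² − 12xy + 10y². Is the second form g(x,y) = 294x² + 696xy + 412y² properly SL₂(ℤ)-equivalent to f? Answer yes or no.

D₁ = -96, D₂ = -96
f: translate: b→0 (≡-12 mod 12), so (6,-12,10)→(6,0,4)
f: flip: (6,0,4)→(4,0,6)
f: reduced (well bottom): (4,0,6) with a≤c, −a<b≤a
g: translate: b→108 (≡696 mod 588), so (294,696,412)→(294,108,10)
g: flip: (294,108,10)→(10,-108,294)
g: translate: b→-8 (≡-108 mod 20), so (10,-108,294)→(10,-8,4)
g: flip: (10,-8,4)→(4,8,10)
g: translate: b→0 (≡8 mod 8), so (4,8,10)→(4,0,6)
g: reduced (well bottom): (4,0,6) with a≤c, −a<b≤a
reduced forms (4, 0, 6) vs (4, 0, 6) ⇒ equivalent

yes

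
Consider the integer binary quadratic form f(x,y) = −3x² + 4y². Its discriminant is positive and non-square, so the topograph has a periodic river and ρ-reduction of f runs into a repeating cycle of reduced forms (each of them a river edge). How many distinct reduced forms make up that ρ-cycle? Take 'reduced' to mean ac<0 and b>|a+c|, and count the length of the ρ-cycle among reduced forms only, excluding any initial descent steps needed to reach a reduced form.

D = 48, ⌊√D⌋ = 6
descent: ρ → (4,0,-3)
descent: ρ → (-3,6,1)  [lands on river]
river: ρ → (1,6,-3)
ρ-cycle length = 2 (tail of 2 descent steps not counted)

2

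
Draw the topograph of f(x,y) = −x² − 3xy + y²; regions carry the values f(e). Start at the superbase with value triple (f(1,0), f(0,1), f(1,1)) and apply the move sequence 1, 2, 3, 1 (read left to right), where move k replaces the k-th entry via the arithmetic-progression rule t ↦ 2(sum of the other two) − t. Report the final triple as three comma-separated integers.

start (-1,1,-3) = (f(1,0),f(0,1),f(1,1))
replace slot 1: 2·(1+(-3)) − (-1) = -3 → (-3,1,-3)
replace slot 2: 2·((-3)+(-3)) − 1 = -13 → (-3,-13,-3)
replace slot 3: 2·((-3)+(-13)) − (-3) = -29 → (-3,-13,-29)
replace slot 1: 2·((-13)+(-29)) − (-3) = -81 → (-81,-13,-29)

-81,-13,-29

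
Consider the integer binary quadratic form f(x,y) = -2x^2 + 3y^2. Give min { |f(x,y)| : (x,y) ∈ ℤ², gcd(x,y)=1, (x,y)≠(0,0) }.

descent: ρ → (3,0,-2)
descent: ρ → (-2,4,1)  [lands on river]
river: ρ → (1,4,-2)
closes: descent 2, river 2
min |a| on river = 1

1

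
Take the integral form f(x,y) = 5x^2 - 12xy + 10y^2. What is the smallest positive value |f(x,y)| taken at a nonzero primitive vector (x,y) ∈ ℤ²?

translate: b→-2 (≡-12 mod 10), so (5,-12,10)→(5,-2,3)
flip: (5,-2,3)→(3,2,5)
reduced (well bottom): (3,2,5) with a≤c, −a<b≤a
well minimum = a = 3

3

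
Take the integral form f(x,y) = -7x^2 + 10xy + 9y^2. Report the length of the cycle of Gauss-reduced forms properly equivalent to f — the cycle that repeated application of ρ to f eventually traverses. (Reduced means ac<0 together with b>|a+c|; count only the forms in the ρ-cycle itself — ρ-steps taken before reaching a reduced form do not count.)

D = 352, ⌊√D⌋ = 18
river: ρ → (9,8,-8)
river: ρ → (-8,8,9)
river: ρ → (9,10,-7)
river: ρ → (-7,18,1)
river: ρ → (1,18,-7)
river: ρ → (-7,10,9)
ρ-cycle length = 6 (tail of 0 descent steps not counted)

6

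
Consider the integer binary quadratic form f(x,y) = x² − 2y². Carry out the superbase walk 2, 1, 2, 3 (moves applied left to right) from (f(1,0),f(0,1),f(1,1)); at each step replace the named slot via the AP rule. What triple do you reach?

start (1,-2,-1) = (f(1,0),f(0,1),f(1,1))
replace slot 2: 2·(1+(-1)) − (-2) = 2 → (1,2,-1)
replace slot 1: 2·(2+(-1)) − 1 = 1 → (1,2,-1)
replace slot 2: 2·(1+(-1)) − 2 = -2 → (1,-2,-1)
replace slot 3: 2·(1+(-2)) − (-1) = -1 → (1,-2,-1)

1,-2,-1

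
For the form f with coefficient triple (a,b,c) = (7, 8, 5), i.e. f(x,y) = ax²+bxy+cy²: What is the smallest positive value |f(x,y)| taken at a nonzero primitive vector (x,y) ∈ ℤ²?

translate: b→-6 (≡8 mod 14), so (7,8,5)→(7,-6,4)
flip: (7,-6,4)→(4,6,7)
translate: b→-2 (≡6 mod 8), so (4,6,7)→(4,-2,5)
reduced (well bottom): (4,-2,5) with a≤c, −a<b≤a
well minimum = a = 4

4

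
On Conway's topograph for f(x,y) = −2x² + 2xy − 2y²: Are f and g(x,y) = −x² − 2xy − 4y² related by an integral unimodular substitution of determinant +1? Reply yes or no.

D₁ = -12, D₂ = -12
f is negative-definite; reduce −f:
−f: translate: b→2 (≡-2 mod 4), so (2,-2,2)→(2,2,2)
−f: reduced (well bottom): (2,2,2) with a≤c, −a<b≤a
flip sign back: reduced form of f is (-2,-2,-2)
g is negative-definite; reduce −g:
−g: translate: b→0 (≡2 mod 2), so (1,2,4)→(1,0,3)
−g: reduced (well bottom): (1,0,3) with a≤c, −a<b≤a
flip sign back: reduced form of g is (-1,0,-3)
reduced forms (-2, -2, -2) vs (-1, 0, -3) ⇒ inequivalent

no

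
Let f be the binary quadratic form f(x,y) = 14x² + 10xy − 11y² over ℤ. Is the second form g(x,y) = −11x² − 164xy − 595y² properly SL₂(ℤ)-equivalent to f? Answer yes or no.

D₁ = 716, D₂ = 716
river cycle of f (length 14): (-11, 12, 13), (13, 14, -10), (-10, 26, 1), (1, 26, -10), (-10, 14, 13), (13, 12, -11), (-11, 10, 14), (14, 18, -7), (-7, 24, 5), (5, 26, -2), … (4 more)
river cycle of g (length 14): (-11, 12, 13), (13, 14, -10), (-10, 26, 1), (1, 26, -10), (-10, 14, 13), (13, 12, -11), (-11, 10, 14), (14, 18, -7), (-7, 24, 5), (5, 26, -2), … (4 more)
cycles coincide ⇒ equivalent

yes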